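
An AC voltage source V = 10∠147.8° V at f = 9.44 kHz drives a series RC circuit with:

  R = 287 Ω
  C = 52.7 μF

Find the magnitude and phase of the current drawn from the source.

Step 1 — Angular frequency: ω = 2π·f = 2π·9440 = 5.931e+04 rad/s.
Step 2 — Component impedances:
  R: Z = R = 287 Ω
  C: Z = 1/(jωC) = -j/(ω·C) = 0 - j0.3199 Ω
Step 3 — Series combination: Z_total = R + C = 287 - j0.3199 Ω = 287∠-0.1° Ω.
Step 4 — Source phasor: V = 10∠147.8° V = -8.462 + j5.329 V.
Step 5 — Ohm's law: I = V / Z_total = (-8.462 + j5.329) / (287 - j0.3199) = -0.0295 + j0.01853 A.
Step 6 — Convert to polar: |I| = 0.03484 A, ∠I = 147.9°.

I = 0.03484∠147.9° A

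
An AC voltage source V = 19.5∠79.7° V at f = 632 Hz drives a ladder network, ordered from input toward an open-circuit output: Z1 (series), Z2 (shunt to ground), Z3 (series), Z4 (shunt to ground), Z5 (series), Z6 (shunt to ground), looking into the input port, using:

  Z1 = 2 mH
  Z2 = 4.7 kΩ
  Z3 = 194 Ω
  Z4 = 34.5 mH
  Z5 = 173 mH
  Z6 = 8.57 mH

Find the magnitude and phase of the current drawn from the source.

Step 1 — Angular frequency: ω = 2π·f = 2π·632 = 3971 rad/s.
Step 2 — Component impedances:
  Z1: Z = jωL = j·3971·0.002 = 0 + j7.942 Ω
  Z2: Z = R = 4700 Ω
  Z3: Z = R = 194 Ω
  Z4: Z = jωL = j·3971·0.0345 = 0 + j137 Ω
  Z5: Z = jωL = j·3971·0.173 = 0 + j687 Ω
  Z6: Z = jωL = j·3971·0.00857 = 0 + j34.03 Ω
Step 3 — Ladder network (open output): work backward from the far end, alternating series and parallel combinations. Z_in = 188.8 + j114.1 Ω = 220.6∠31.1° Ω.
Step 4 — Source phasor: V = 19.5∠79.7° V = 3.487 + j19.19 V.
Step 5 — Ohm's law: I = V / Z_total = (3.487 + j19.19) / (188.8 + j114.1) = 0.0585 + j0.06627 A.
Step 6 — Convert to polar: |I| = 0.0884 A, ∠I = 48.6°.

I = 0.0884∠48.6° A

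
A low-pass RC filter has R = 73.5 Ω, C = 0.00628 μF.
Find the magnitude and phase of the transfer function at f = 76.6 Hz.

Step 1 — Angular frequency: ω = 2π·76.6 = 481.3 rad/s.
Step 2 — Transfer function: H(jω) = 1/(1 + jωRC).
Step 3 — Denominator: 1 + jωRC = 1 + j·481.3·73.5·6.28e-09 = 1 + j0.0002222.
Step 4 — H = 1 - j0.0002222.
Step 5 — Magnitude: |H| = 1 (-0.0 dB); phase: φ = -0.0°.

|H| = 1 (-0.0 dB), φ = -0.0°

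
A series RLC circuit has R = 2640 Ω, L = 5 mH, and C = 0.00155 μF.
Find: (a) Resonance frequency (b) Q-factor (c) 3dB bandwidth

Step 1 — Resonance condition Im(Z)=0 gives ω₀ = 1/√(LC).
Step 2 — ω₀ = 1/√(0.005·1.55e-09) = 3.592e+05 rad/s.
Step 3 — f₀ = ω₀/(2π) = 5.717e+04 Hz.
Step 4 — Series Q: Q = ω₀L/R = 3.592e+05·0.005/2640 = 0.6803.
Step 5 — 3dB bandwidth: Δω = ω₀/Q = 5.28e+05 rad/s; BW = Δω/(2π) = 8.403e+04 Hz.

(a) f₀ = 5.717e+04 Hz  (b) Q = 0.6803  (c) BW = 8.403e+04 Hz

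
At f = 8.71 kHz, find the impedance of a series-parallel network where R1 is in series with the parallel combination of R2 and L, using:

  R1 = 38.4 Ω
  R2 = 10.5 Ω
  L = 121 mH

Step 1 — Angular frequency: ω = 2π·f = 2π·8710 = 5.473e+04 rad/s.
Step 2 — Component impedances:
  R1: Z = R = 38.4 Ω
  R2: Z = R = 10.5 Ω
  L: Z = jωL = j·5.473e+04·0.121 = 0 + j6622 Ω
Step 3 — Parallel branch: R2 || L = 1/(1/R2 + 1/L) = 10.5 + j0.01665 Ω.
Step 4 — Series with R1: Z_total = R1 + (R2 || L) = 48.9 + j0.01665 Ω = 48.9∠0.0° Ω.

Z = 48.9 + j0.01665 Ω = 48.9∠0.0° Ω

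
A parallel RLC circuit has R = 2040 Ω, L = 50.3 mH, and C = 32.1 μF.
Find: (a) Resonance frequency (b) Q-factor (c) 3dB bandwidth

Step 1 — Resonance: ω₀ = 1/√(LC) = 1/√(0.0503·3.21e-05) = 787 rad/s.
Step 2 — f₀ = ω₀/(2π) = 125.3 Hz.
Step 3 — Parallel Q: Q = R/(ω₀L) = 2040/(787·0.0503) = 51.53.
Step 4 — Bandwidth: Δω = ω₀/Q = 15.27 rad/s; BW = Δω/(2π) = 2.43 Hz.

(a) f₀ = 125.3 Hz  (b) Q = 51.53  (c) BW = 2.43 Hz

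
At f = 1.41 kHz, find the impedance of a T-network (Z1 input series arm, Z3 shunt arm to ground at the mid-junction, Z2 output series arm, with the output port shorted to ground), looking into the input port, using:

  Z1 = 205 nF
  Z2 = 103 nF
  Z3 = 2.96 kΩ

Step 1 — Angular frequency: ω = 2π·f = 2π·1410 = 8859 rad/s.
Step 2 — Component impedances:
  Z1: Z = 1/(jωC) = -j/(ω·C) = 0 - j550.6 Ω
  Z2: Z = 1/(jωC) = -j/(ω·C) = 0 - j1096 Ω
  Z3: Z = R = 2960 Ω
Step 3 — With the output port shorted to ground, the output series arm Z2 runs from the junction to ground; the shunt arm Z3 also runs from the junction to ground. They appear in parallel: Z3 || Z2 = 356.8 - j963.8 Ω.
Step 4 — Series with input arm Z1: Z_in = Z1 + (Z3 || Z2) = 356.8 - j1514 Ω = 1556∠-76.7° Ω.

Z = 356.8 - j1514 Ω = 1556∠-76.7° Ω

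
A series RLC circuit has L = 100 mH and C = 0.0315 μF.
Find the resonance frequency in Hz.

Step 1 — Resonance condition Im(Z)=0 gives ω₀ = 1/√(LC).
Step 2 — ω₀ = 1/√(0.1·3.15e-08) = 1.782e+04 rad/s.
Step 3 — f₀ = ω₀/(2π) = 2836 Hz.

f₀ = 2836 Hz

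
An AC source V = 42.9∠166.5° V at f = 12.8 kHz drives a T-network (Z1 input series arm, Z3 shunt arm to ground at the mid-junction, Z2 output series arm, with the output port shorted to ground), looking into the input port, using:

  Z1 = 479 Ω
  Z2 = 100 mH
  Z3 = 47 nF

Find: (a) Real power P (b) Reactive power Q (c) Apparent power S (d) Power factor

Step 1 — Angular frequency: ω = 2π·f = 2π·1.28e+04 = 8.042e+04 rad/s.
Step 2 — Component impedances:
  Z1: Z = R = 479 Ω
  Z2: Z = jωL = j·8.042e+04·0.1 = 0 + j8042 Ω
  Z3: Z = 1/(jωC) = -j/(ω·C) = 0 - j264.6 Ω
Step 3 — With the output port shorted to ground, the output series arm Z2 runs from the junction to ground; the shunt arm Z3 also runs from the junction to ground. They appear in parallel: Z3 || Z2 = 0 - j273.6 Ω.
Step 4 — Series with input arm Z1: Z_in = Z1 + (Z3 || Z2) = 479 - j273.6 Ω = 551.6∠-29.7° Ω.
Step 5 — Source phasor: V = 42.9∠166.5° V = -41.71 + j10.01 V.
Step 6 — Current: I = V / Z = -0.07467 - j0.02174 A = 0.07777∠-163.8° A.
Step 7 — Complex power: S = V·I* = 2.897 - j1.655 VA.
Step 8 — Real power: P = Re(S) = 2.897 W.
Step 9 — Reactive power: Q = Im(S) = -1.655 VAR.
Step 10 — Apparent power: |S| = 3.336 VA.
Step 11 — Power factor: PF = P/|S| = 0.8684 (leading).

(a) P = 2.897 W  (b) Q = -1.655 VAR  (c) S = 3.336 VA  (d) PF = 0.8684 (leading)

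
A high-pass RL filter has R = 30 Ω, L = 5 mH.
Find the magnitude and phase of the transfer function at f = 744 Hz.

Step 1 — Angular frequency: ω = 2π·744 = 4675 rad/s.
Step 2 — Transfer function: H(jω) = jωL/(R + jωL).
Step 3 — Numerator jωL = j·23.37; denominator R + jωL = 30 + j23.37.
Step 4 — H = 0.3777 + j0.4848.
Step 5 — Magnitude: |H| = 0.6146 (-4.2 dB); phase: φ = 52.1°.

|H| = 0.6146 (-4.2 dB), φ = 52.1°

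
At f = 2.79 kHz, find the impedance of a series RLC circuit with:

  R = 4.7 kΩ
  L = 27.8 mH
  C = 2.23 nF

Step 1 — Angular frequency: ω = 2π·f = 2π·2790 = 1.753e+04 rad/s.
Step 2 — Component impedances:
  R: Z = R = 4700 Ω
  L: Z = jωL = j·1.753e+04·0.0278 = 0 + j487.3 Ω
  C: Z = 1/(jωC) = -j/(ω·C) = 0 - j2.558e+04 Ω
Step 3 — Series combination: Z_total = R + L + C = 4700 - j2.509e+04 Ω = 2.553e+04∠-79.4° Ω.

Z = 4700 - j2.509e+04 Ω = 2.553e+04∠-79.4° Ω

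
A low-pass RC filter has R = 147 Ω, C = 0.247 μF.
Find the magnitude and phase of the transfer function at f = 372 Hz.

Step 1 — Angular frequency: ω = 2π·372 = 2337 rad/s.
Step 2 — Transfer function: H(jω) = 1/(1 + jωRC).
Step 3 — Denominator: 1 + jωRC = 1 + j·2337·147·2.47e-07 = 1 + j0.08487.
Step 4 — H = 0.9928 - j0.08426.
Step 5 — Magnitude: |H| = 0.9964 (-0.0 dB); phase: φ = -4.9°.

|H| = 0.9964 (-0.0 dB), φ = -4.9°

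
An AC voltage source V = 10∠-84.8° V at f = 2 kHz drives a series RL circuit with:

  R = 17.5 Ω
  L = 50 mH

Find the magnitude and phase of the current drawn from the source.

Step 1 — Angular frequency: ω = 2π·f = 2π·2000 = 1.257e+04 rad/s.
Step 2 — Component impedances:
  R: Z = R = 17.5 Ω
  L: Z = jωL = j·1.257e+04·0.05 = 0 + j628.3 Ω
Step 3 — Series combination: Z_total = R + L = 17.5 + j628.3 Ω = 628.6∠88.4° Ω.
Step 4 — Source phasor: V = 10∠-84.8° V = 0.9063 - j9.959 V.
Step 5 — Ohm's law: I = V / Z_total = (0.9063 - j9.959) / (17.5 + j628.3) = -0.0158 - j0.001882 A.
Step 6 — Convert to polar: |I| = 0.01591 A, ∠I = -173.2°.

I = 0.01591∠-173.2° A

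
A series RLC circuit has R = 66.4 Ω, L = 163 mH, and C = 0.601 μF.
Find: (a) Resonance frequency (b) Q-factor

Step 1 — Resonance condition Im(Z)=0 gives ω₀ = 1/√(LC).
Step 2 — ω₀ = 1/√(0.163·6.01e-07) = 3195 rad/s.
Step 3 — f₀ = ω₀/(2π) = 508.5 Hz.
Step 4 — Series Q: Q = ω₀L/R = 3195·0.163/66.4 = 7.843.

(a) f₀ = 508.5 Hz  (b) Q = 7.843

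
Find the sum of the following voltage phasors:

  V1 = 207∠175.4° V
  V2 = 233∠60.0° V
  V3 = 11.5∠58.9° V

Step 1 — Convert each phasor to rectangular form:
  V1 = 207·(cos(175.4°) + j·sin(175.4°)) = -206.3 + j16.6 V
  V2 = 233·(cos(60.0°) + j·sin(60.0°)) = 116.5 + j201.8 V
  V3 = 11.5·(cos(58.9°) + j·sin(58.9°)) = 5.94 + j9.847 V
Step 2 — Sum components: V_total = -83.89 + j228.2 V.
Step 3 — Convert to polar: |V_total| = 243.2 V, ∠V_total = 110.2°.

V_total = 243.2∠110.2° V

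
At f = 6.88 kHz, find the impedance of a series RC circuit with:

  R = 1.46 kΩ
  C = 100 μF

Step 1 — Angular frequency: ω = 2π·f = 2π·6880 = 4.323e+04 rad/s.
Step 2 — Component impedances:
  R: Z = R = 1460 Ω
  C: Z = 1/(jωC) = -j/(ω·C) = 0 - j0.2313 Ω
Step 3 — Series combination: Z_total = R + C = 1460 - j0.2313 Ω = 1460∠-0.0° Ω.

Z = 1460 - j0.2313 Ω = 1460∠-0.0° Ω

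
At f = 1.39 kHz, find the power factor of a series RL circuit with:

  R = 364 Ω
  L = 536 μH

Step 1 — Angular frequency: ω = 2π·f = 2π·1390 = 8734 rad/s.
Step 2 — Component impedances:
  R: Z = R = 364 Ω
  L: Z = jωL = j·8734·0.000536 = 0 + j4.681 Ω
Step 3 — Series combination: Z_total = R + L = 364 + j4.681 Ω = 364∠0.7° Ω.
Step 4 — Power factor: PF = cos(φ) = Re(Z)/|Z| = 364/364.03 = 0.9999.
Step 5 — Type: Im(Z) = 4.681 ⇒ lagging (phase φ = 0.7°).

PF = 0.9999 (lagging, φ = 0.7°)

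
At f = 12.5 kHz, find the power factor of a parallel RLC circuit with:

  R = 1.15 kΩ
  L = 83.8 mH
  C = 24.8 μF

Step 1 — Angular frequency: ω = 2π·f = 2π·1.25e+04 = 7.854e+04 rad/s.
Step 2 — Component impedances:
  R: Z = R = 1150 Ω
  L: Z = jωL = j·7.854e+04·0.0838 = 0 + j6582 Ω
  C: Z = 1/(jωC) = -j/(ω·C) = 0 - j0.5134 Ω
Step 3 — Parallel combination: 1/Z_total = 1/R + 1/L + 1/C; Z_total = 0.0002292 - j0.5134 Ω = 0.5134∠-90.0° Ω.
Step 4 — Power factor: PF = cos(φ) = Re(Z)/|Z| = 0.00022924/0.51344 = 0.0004465.
Step 5 — Type: Im(Z) = -0.5134 ⇒ leading (phase φ = -90.0°).

PF = 0.0004465 (leading, φ = -90.0°)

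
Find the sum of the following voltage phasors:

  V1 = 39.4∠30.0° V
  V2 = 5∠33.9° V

Step 1 — Convert each phasor to rectangular form:
  V1 = 39.4·(cos(30.0°) + j·sin(30.0°)) = 34.12 + j19.7 V
  V2 = 5·(cos(33.9°) + j·sin(33.9°)) = 4.15 + j2.789 V
Step 2 — Sum components: V_total = 38.27 + j22.49 V.
Step 3 — Convert to polar: |V_total| = 44.39 V, ∠V_total = 30.4°.

V_total = 44.39∠30.4° V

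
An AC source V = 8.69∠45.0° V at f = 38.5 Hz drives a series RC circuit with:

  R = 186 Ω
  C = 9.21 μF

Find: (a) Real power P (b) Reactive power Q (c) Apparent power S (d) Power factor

Step 1 — Angular frequency: ω = 2π·f = 2π·38.5 = 241.9 rad/s.
Step 2 — Component impedances:
  R: Z = R = 186 Ω
  C: Z = 1/(jωC) = -j/(ω·C) = 0 - j448.8 Ω
Step 3 — Series combination: Z_total = R + C = 186 - j448.8 Ω = 485.9∠-67.5° Ω.
Step 4 — Source phasor: V = 8.69∠45.0° V = 6.145 + j6.145 V.
Step 5 — Current: I = V / Z = -0.006842 + j0.01653 A = 0.01789∠112.5° A.
Step 6 — Complex power: S = V·I* = 0.0595 - j0.1436 VA.
Step 7 — Real power: P = Re(S) = 0.0595 W.
Step 8 — Reactive power: Q = Im(S) = -0.1436 VAR.
Step 9 — Apparent power: |S| = 0.1554 VA.
Step 10 — Power factor: PF = P/|S| = 0.3828 (leading).

(a) P = 0.0595 W  (b) Q = -0.1436 VAR  (c) S = 0.1554 VA  (d) PF = 0.3828 (leading)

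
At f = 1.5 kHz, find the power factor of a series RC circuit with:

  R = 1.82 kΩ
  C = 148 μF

Step 1 — Angular frequency: ω = 2π·f = 2π·1500 = 9425 rad/s.
Step 2 — Component impedances:
  R: Z = R = 1820 Ω
  C: Z = 1/(jωC) = -j/(ω·C) = 0 - j0.7169 Ω
Step 3 — Series combination: Z_total = R + C = 1820 - j0.7169 Ω = 1820∠-0.0° Ω.
Step 4 — Power factor: PF = cos(φ) = Re(Z)/|Z| = 1820/1820 = 1.
Step 5 — Type: Im(Z) = -0.7169 ⇒ leading (phase φ = -0.0°).

PF = 1 (leading, φ = -0.0°)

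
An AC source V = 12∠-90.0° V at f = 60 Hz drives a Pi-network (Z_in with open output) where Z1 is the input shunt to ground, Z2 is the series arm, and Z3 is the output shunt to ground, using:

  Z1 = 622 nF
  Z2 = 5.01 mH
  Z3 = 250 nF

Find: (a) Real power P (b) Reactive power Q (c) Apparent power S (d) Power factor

Step 1 — Angular frequency: ω = 2π·f = 2π·60 = 377 rad/s.
Step 2 — Component impedances:
  Z1: Z = 1/(jωC) = -j/(ω·C) = 0 - j4265 Ω
  Z2: Z = jωL = j·377·0.00501 = 0 + j1.889 Ω
  Z3: Z = 1/(jωC) = -j/(ω·C) = 0 - j1.061e+04 Ω
Step 3 — With open output, the series arm Z2 and the output shunt Z3 appear in series to ground: Z2 + Z3 = 0 - j1.061e+04 Ω.
Step 4 — Parallel with input shunt Z1: Z_in = Z1 || (Z2 + Z3) = 0 - j3042 Ω = 3042∠-90.0° Ω.
Step 5 — Source phasor: V = 12∠-90.0° V = 0 - j12 V.
Step 6 — Current: I = V / Z = 0.003945 A = 0.003945∠0.0° A.
Step 7 — Complex power: S = V·I* = 0 - j0.04734 VA.
Step 8 — Real power: P = Re(S) = 0 W.
Step 9 — Reactive power: Q = Im(S) = -0.04734 VAR.
Step 10 — Apparent power: |S| = 0.04734 VA.
Step 11 — Power factor: PF = P/|S| = 0 (leading).

(a) P = 0 W  (b) Q = -0.04734 VAR  (c) S = 0.04734 VA  (d) PF = 0 (leading)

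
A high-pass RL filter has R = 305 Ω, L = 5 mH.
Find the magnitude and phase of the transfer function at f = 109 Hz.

Step 1 — Angular frequency: ω = 2π·109 = 684.9 rad/s.
Step 2 — Transfer function: H(jω) = jωL/(R + jωL).
Step 3 — Numerator jωL = j·3.424; denominator R + jωL = 305 + j3.424.
Step 4 — H = 0.000126 + j0.01123.
Step 5 — Magnitude: |H| = 0.01123 (-39.0 dB); phase: φ = 89.4°.

|H| = 0.01123 (-39.0 dB), φ = 89.4°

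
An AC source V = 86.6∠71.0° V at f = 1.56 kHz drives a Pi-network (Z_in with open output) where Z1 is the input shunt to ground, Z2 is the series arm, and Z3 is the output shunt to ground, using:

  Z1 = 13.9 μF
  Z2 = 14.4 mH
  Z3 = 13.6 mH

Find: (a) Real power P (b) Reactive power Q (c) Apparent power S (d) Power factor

Step 1 — Angular frequency: ω = 2π·f = 2π·1560 = 9802 rad/s.
Step 2 — Component impedances:
  Z1: Z = 1/(jωC) = -j/(ω·C) = 0 - j7.34 Ω
  Z2: Z = jωL = j·9802·0.0144 = 0 + j141.1 Ω
  Z3: Z = jωL = j·9802·0.0136 = 0 + j133.3 Ω
Step 3 — With open output, the series arm Z2 and the output shunt Z3 appear in series to ground: Z2 + Z3 = 0 + j274.4 Ω.
Step 4 — Parallel with input shunt Z1: Z_in = Z1 || (Z2 + Z3) = 0 - j7.541 Ω = 7.541∠-90.0° Ω.
Step 5 — Source phasor: V = 86.6∠71.0° V = 28.19 + j81.88 V.
Step 6 — Current: I = V / Z = -10.86 + j3.739 A = 11.48∠161.0° A.
Step 7 — Complex power: S = V·I* = 0 - j994.4 VA.
Step 8 — Real power: P = Re(S) = 0 W.
Step 9 — Reactive power: Q = Im(S) = -994.4 VAR.
Step 10 — Apparent power: |S| = 994.4 VA.
Step 11 — Power factor: PF = P/|S| = 0 (leading).

(a) P = 0 W  (b) Q = -994.4 VAR  (c) S = 994.4 VA  (d) PF = 0 (leading)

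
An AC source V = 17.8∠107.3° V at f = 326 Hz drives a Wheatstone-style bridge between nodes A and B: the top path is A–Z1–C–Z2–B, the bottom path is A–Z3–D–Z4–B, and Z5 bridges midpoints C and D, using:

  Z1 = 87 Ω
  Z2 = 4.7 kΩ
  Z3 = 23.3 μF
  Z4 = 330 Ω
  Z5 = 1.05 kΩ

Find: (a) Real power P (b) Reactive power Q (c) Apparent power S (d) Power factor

Step 1 — Angular frequency: ω = 2π·f = 2π·326 = 2048 rad/s.
Step 2 — Component impedances:
  Z1: Z = R = 87 Ω
  Z2: Z = R = 4700 Ω
  Z3: Z = 1/(jωC) = -j/(ω·C) = 0 - j20.95 Ω
  Z4: Z = R = 330 Ω
  Z5: Z = R = 1050 Ω
Step 3 — Bridge requires nodal analysis (the Z5 bridge couples midpoints C and D, so the two paths cannot be reduced to a simple series/parallel combination). Setting node B to ground and injecting 1 A at node A, the 3-node admittance system at A, C, D solves to V_A = Z_AB = 309.1 - j18.52 Ω = 309.7∠-3.4° Ω.
Step 4 — Source phasor: V = 17.8∠107.3° V = -5.293 + j16.99 V.
Step 5 — Current: I = V / Z = -0.02035 + j0.05376 A = 0.05748∠110.7° A.
Step 6 — Complex power: S = V·I* = 1.021 - j0.0612 VA.
Step 7 — Real power: P = Re(S) = 1.021 W.
Step 8 — Reactive power: Q = Im(S) = -0.0612 VAR.
Step 9 — Apparent power: |S| = 1.023 VA.
Step 10 — Power factor: PF = P/|S| = 0.9982 (leading).

(a) P = 1.021 W  (b) Q = -0.0612 VAR  (c) S = 1.023 VA  (d) PF = 0.9982 (leading)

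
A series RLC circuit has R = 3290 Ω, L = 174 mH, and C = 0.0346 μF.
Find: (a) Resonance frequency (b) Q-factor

Step 1 — Resonance condition Im(Z)=0 gives ω₀ = 1/√(LC).
Step 2 — ω₀ = 1/√(0.174·3.46e-08) = 1.289e+04 rad/s.
Step 3 — f₀ = ω₀/(2π) = 2051 Hz.
Step 4 — Series Q: Q = ω₀L/R = 1.289e+04·0.174/3290 = 0.6816.

(a) f₀ = 2051 Hz  (b) Q = 0.6816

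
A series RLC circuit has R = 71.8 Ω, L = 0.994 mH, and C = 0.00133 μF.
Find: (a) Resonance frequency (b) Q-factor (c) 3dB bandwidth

Step 1 — Resonance: ω₀ = 1/√(LC) = 1/√(0.000994·1.33e-09) = 8.697e+05 rad/s.
Step 2 — f₀ = ω₀/(2π) = 1.384e+05 Hz.
Step 3 — Series Q: Q = ω₀L/R = 8.697e+05·0.000994/71.8 = 12.04.
Step 4 — Bandwidth: Δω = ω₀/Q = 7.223e+04 rad/s; BW = Δω/(2π) = 1.15e+04 Hz.

(a) f₀ = 1.384e+05 Hz  (b) Q = 12.04  (c) BW = 1.15e+04 Hz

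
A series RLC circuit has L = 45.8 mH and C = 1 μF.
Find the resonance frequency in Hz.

Step 1 — Resonance condition Im(Z)=0 gives ω₀ = 1/√(LC).
Step 2 — ω₀ = 1/√(0.0458·1e-06) = 4673 rad/s.
Step 3 — f₀ = ω₀/(2π) = 743.7 Hz.

f₀ = 743.7 Hz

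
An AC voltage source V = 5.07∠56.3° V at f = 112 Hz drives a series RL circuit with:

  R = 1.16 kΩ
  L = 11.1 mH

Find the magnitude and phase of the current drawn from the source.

Step 1 — Angular frequency: ω = 2π·f = 2π·112 = 703.7 rad/s.
Step 2 — Component impedances:
  R: Z = R = 1160 Ω
  L: Z = jωL = j·703.7·0.0111 = 0 + j7.811 Ω
Step 3 — Series combination: Z_total = R + L = 1160 + j7.811 Ω = 1160∠0.4° Ω.
Step 4 — Source phasor: V = 5.07∠56.3° V = 2.813 + j4.218 V.
Step 5 — Ohm's law: I = V / Z_total = (2.813 + j4.218) / (1160 + j7.811) = 0.002449 + j0.00362 A.
Step 6 — Convert to polar: |I| = 0.004371 A, ∠I = 55.9°.

I = 0.004371∠55.9° A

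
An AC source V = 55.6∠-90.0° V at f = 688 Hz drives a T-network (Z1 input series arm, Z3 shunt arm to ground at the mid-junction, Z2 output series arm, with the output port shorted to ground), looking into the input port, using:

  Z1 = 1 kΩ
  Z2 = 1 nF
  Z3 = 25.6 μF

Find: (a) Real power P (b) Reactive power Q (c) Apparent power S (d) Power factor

Step 1 — Angular frequency: ω = 2π·f = 2π·688 = 4323 rad/s.
Step 2 — Component impedances:
  Z1: Z = R = 1000 Ω
  Z2: Z = 1/(jωC) = -j/(ω·C) = 0 - j2.313e+05 Ω
  Z3: Z = 1/(jωC) = -j/(ω·C) = 0 - j9.036 Ω
Step 3 — With the output port shorted to ground, the output series arm Z2 runs from the junction to ground; the shunt arm Z3 also runs from the junction to ground. They appear in parallel: Z3 || Z2 = 0 - j9.036 Ω.
Step 4 — Series with input arm Z1: Z_in = Z1 + (Z3 || Z2) = 1000 - j9.036 Ω = 1000∠-0.5° Ω.
Step 5 — Source phasor: V = 55.6∠-90.0° V = 0 - j55.6 V.
Step 6 — Current: I = V / Z = 0.0005024 - j0.0556 A = 0.0556∠-89.5° A.
Step 7 — Complex power: S = V·I* = 3.091 - j0.02793 VA.
Step 8 — Real power: P = Re(S) = 3.091 W.
Step 9 — Reactive power: Q = Im(S) = -0.02793 VAR.
Step 10 — Apparent power: |S| = 3.091 VA.
Step 11 — Power factor: PF = P/|S| = 1 (leading).

(a) P = 3.091 W  (b) Q = -0.02793 VAR  (c) S = 3.091 VA  (d) PF = 1 (leading)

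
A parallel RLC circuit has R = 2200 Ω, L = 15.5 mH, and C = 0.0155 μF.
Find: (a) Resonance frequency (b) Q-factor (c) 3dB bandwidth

Step 1 — Resonance: ω₀ = 1/√(LC) = 1/√(0.0155·1.55e-08) = 6.452e+04 rad/s.
Step 2 — f₀ = ω₀/(2π) = 1.027e+04 Hz.
Step 3 — Parallel Q: Q = R/(ω₀L) = 2200/(6.452e+04·0.0155) = 2.2.
Step 4 — Bandwidth: Δω = ω₀/Q = 2.933e+04 rad/s; BW = Δω/(2π) = 4667 Hz.

(a) f₀ = 1.027e+04 Hz  (b) Q = 2.2  (c) BW = 4667 Hz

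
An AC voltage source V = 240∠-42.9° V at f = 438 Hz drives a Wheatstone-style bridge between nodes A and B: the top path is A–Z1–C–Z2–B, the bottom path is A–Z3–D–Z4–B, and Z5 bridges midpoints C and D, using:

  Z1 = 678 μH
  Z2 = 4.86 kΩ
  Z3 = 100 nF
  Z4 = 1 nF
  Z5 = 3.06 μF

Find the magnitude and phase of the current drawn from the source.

Step 1 — Angular frequency: ω = 2π·f = 2π·438 = 2752 rad/s.
Step 2 — Component impedances:
  Z1: Z = jωL = j·2752·0.000678 = 0 + j1.866 Ω
  Z2: Z = R = 4860 Ω
  Z3: Z = 1/(jωC) = -j/(ω·C) = 0 - j3634 Ω
  Z4: Z = 1/(jωC) = -j/(ω·C) = 0 - j3.634e+05 Ω
  Z5: Z = 1/(jωC) = -j/(ω·C) = 0 - j118.7 Ω
Step 3 — Bridge requires nodal analysis (the Z5 bridge couples midpoints C and D, so the two paths cannot be reduced to a simple series/parallel combination). Setting node B to ground and injecting 1 A at node A, the 3-node admittance system at A, C, D solves to V_A = Z_AB = 4859 - j63.1 Ω = 4860∠-0.7° Ω.
Step 4 — Source phasor: V = 240∠-42.9° V = 175.8 - j163.4 V.
Step 5 — Ohm's law: I = V / Z_total = (175.8 - j163.4) / (4859 - j63.1) = 0.03661 - j0.03315 A.
Step 6 — Convert to polar: |I| = 0.04939 A, ∠I = -42.2°.

I = 0.04939∠-42.2° A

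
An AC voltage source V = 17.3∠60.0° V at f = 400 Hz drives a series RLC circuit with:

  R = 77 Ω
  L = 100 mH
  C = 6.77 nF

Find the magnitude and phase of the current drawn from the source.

Step 1 — Angular frequency: ω = 2π·f = 2π·400 = 2513 rad/s.
Step 2 — Component impedances:
  R: Z = R = 77 Ω
  L: Z = jωL = j·2513·0.1 = 0 + j251.3 Ω
  C: Z = 1/(jωC) = -j/(ω·C) = 0 - j5.877e+04 Ω
Step 3 — Series combination: Z_total = R + L + C = 77 - j5.852e+04 Ω = 5.852e+04∠-89.9° Ω.
Step 4 — Source phasor: V = 17.3∠60.0° V = 8.65 + j14.98 V.
Step 5 — Ohm's law: I = V / Z_total = (8.65 + j14.98) / (77 - j5.852e+04) = -0.0002558 + j0.0001481 A.
Step 6 — Convert to polar: |I| = 0.0002956 A, ∠I = 149.9°.

I = 0.0002956∠149.9° A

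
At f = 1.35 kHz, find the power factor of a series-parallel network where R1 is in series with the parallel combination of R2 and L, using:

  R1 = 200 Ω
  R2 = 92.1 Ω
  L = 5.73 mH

Step 1 — Angular frequency: ω = 2π·f = 2π·1350 = 8482 rad/s.
Step 2 — Component impedances:
  R1: Z = R = 200 Ω
  R2: Z = R = 92.1 Ω
  L: Z = jωL = j·8482·0.00573 = 0 + j48.6 Ω
Step 3 — Parallel branch: R2 || L = 1/(1/R2 + 1/L) = 20.06 + j38.02 Ω.
Step 4 — Series with R1: Z_total = R1 + (R2 || L) = 220.1 + j38.02 Ω = 223.3∠9.8° Ω.
Step 5 — Power factor: PF = cos(φ) = Re(Z)/|Z| = 220.06/223.32 = 0.9854.
Step 6 — Type: Im(Z) = 38.02 ⇒ lagging (phase φ = 9.8°).

PF = 0.9854 (lagging, φ = 9.8°)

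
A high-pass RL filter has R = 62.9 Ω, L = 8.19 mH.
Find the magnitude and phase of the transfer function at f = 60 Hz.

Step 1 — Angular frequency: ω = 2π·60 = 377 rad/s.
Step 2 — Transfer function: H(jω) = jωL/(R + jωL).
Step 3 — Numerator jωL = j·3.088; denominator R + jωL = 62.9 + j3.088.
Step 4 — H = 0.002404 + j0.04897.
Step 5 — Magnitude: |H| = 0.04903 (-26.2 dB); phase: φ = 87.2°.

|H| = 0.04903 (-26.2 dB), φ = 87.2°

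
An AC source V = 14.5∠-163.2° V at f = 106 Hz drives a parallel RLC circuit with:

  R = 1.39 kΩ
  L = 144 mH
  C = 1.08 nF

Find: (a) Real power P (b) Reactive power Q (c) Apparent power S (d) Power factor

Step 1 — Angular frequency: ω = 2π·f = 2π·106 = 666 rad/s.
Step 2 — Component impedances:
  R: Z = R = 1390 Ω
  L: Z = jωL = j·666·0.144 = 0 + j95.91 Ω
  C: Z = 1/(jωC) = -j/(ω·C) = 0 - j1.39e+06 Ω
Step 3 — Parallel combination: 1/Z_total = 1/R + 1/L + 1/C; Z_total = 6.587 + j95.46 Ω = 95.69∠86.1° Ω.
Step 4 — Source phasor: V = 14.5∠-163.2° V = -13.88 - j4.191 V.
Step 5 — Current: I = V / Z = -0.05368 + j0.1417 A = 0.1515∠110.7° A.
Step 6 — Complex power: S = V·I* = 0.1513 + j2.192 VA.
Step 7 — Real power: P = Re(S) = 0.1513 W.
Step 8 — Reactive power: Q = Im(S) = 2.192 VAR.
Step 9 — Apparent power: |S| = 2.197 VA.
Step 10 — Power factor: PF = P/|S| = 0.06884 (lagging).

(a) P = 0.1513 W  (b) Q = 2.192 VAR  (c) S = 2.197 VA  (d) PF = 0.06884 (lagging)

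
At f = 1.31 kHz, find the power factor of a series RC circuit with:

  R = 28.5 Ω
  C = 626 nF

Step 1 — Angular frequency: ω = 2π·f = 2π·1310 = 8231 rad/s.
Step 2 — Component impedances:
  R: Z = R = 28.5 Ω
  C: Z = 1/(jωC) = -j/(ω·C) = 0 - j194.1 Ω
Step 3 — Series combination: Z_total = R + C = 28.5 - j194.1 Ω = 196.2∠-81.6° Ω.
Step 4 — Power factor: PF = cos(φ) = Re(Z)/|Z| = 28.5/196.2 = 0.1453.
Step 5 — Type: Im(Z) = -194.1 ⇒ leading (phase φ = -81.6°).

PF = 0.1453 (leading, φ = -81.6°)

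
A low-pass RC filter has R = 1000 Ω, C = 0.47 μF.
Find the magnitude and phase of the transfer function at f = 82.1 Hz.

Step 1 — Angular frequency: ω = 2π·82.1 = 515.8 rad/s.
Step 2 — Transfer function: H(jω) = 1/(1 + jωRC).
Step 3 — Denominator: 1 + jωRC = 1 + j·515.8·1000·4.7e-07 = 1 + j0.2424.
Step 4 — H = 0.9445 - j0.229.
Step 5 — Magnitude: |H| = 0.9718 (-0.2 dB); phase: φ = -13.6°.

|H| = 0.9718 (-0.2 dB), φ = -13.6°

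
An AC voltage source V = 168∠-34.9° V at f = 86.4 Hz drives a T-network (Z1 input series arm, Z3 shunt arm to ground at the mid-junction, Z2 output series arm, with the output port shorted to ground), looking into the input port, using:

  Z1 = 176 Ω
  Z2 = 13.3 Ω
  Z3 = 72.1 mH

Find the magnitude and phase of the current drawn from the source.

Step 1 — Angular frequency: ω = 2π·f = 2π·86.4 = 542.9 rad/s.
Step 2 — Component impedances:
  Z1: Z = R = 176 Ω
  Z2: Z = R = 13.3 Ω
  Z3: Z = jωL = j·542.9·0.0721 = 0 + j39.14 Ω
Step 3 — With the output port shorted to ground, the output series arm Z2 runs from the junction to ground; the shunt arm Z3 also runs from the junction to ground. They appear in parallel: Z3 || Z2 = 11.92 + j4.052 Ω.
Step 4 — Series with input arm Z1: Z_in = Z1 + (Z3 || Z2) = 187.9 + j4.052 Ω = 188∠1.2° Ω.
Step 5 — Source phasor: V = 168∠-34.9° V = 137.8 - j96.12 V.
Step 6 — Ohm's law: I = V / Z_total = (137.8 - j96.12) / (187.9 + j4.052) = 0.7218 - j0.5271 A.
Step 7 — Convert to polar: |I| = 0.8938 A, ∠I = -36.1°.

I = 0.8938∠-36.1° A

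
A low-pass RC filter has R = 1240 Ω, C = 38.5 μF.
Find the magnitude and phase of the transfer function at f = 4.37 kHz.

Step 1 — Angular frequency: ω = 2π·4370 = 2.746e+04 rad/s.
Step 2 — Transfer function: H(jω) = 1/(1 + jωRC).
Step 3 — Denominator: 1 + jωRC = 1 + j·2.746e+04·1240·3.85e-05 = 1 + j1311.
Step 4 — H = 5.82e-07 - j0.0007629.
Step 5 — Magnitude: |H| = 0.0007629 (-62.4 dB); phase: φ = -90.0°.

|H| = 0.0007629 (-62.4 dB), φ = -90.0°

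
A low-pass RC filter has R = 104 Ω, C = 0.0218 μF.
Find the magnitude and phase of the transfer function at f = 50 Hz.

Step 1 — Angular frequency: ω = 2π·50 = 314.2 rad/s.
Step 2 — Transfer function: H(jω) = 1/(1 + jωRC).
Step 3 — Denominator: 1 + jωRC = 1 + j·314.2·104·2.18e-08 = 1 + j0.0007123.
Step 4 — H = 1 - j0.0007123.
Step 5 — Magnitude: |H| = 1 (-0.0 dB); phase: φ = -0.0°.

|H| = 1 (-0.0 dB), φ = -0.0°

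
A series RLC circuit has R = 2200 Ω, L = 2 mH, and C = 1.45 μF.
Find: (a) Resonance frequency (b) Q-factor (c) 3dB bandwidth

Step 1 — Resonance: ω₀ = 1/√(LC) = 1/√(0.002·1.45e-06) = 1.857e+04 rad/s.
Step 2 — f₀ = ω₀/(2π) = 2955 Hz.
Step 3 — Series Q: Q = ω₀L/R = 1.857e+04·0.002/2200 = 0.01688.
Step 4 — Bandwidth: Δω = ω₀/Q = 1.1e+06 rad/s; BW = Δω/(2π) = 1.751e+05 Hz.

(a) f₀ = 2955 Hz  (b) Q = 0.01688  (c) BW = 1.751e+05 Hz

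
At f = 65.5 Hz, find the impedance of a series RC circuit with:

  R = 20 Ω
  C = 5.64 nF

Step 1 — Angular frequency: ω = 2π·f = 2π·65.5 = 411.5 rad/s.
Step 2 — Component impedances:
  R: Z = R = 20 Ω
  C: Z = 1/(jωC) = -j/(ω·C) = 0 - j4.308e+05 Ω
Step 3 — Series combination: Z_total = R + C = 20 - j4.308e+05 Ω = 4.308e+05∠-90.0° Ω.

Z = 20 - j4.308e+05 Ω = 4.308e+05∠-90.0° Ω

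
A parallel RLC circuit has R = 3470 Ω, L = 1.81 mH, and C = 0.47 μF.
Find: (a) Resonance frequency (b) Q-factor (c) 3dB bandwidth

Step 1 — Resonance: ω₀ = 1/√(LC) = 1/√(0.00181·4.7e-07) = 3.429e+04 rad/s.
Step 2 — f₀ = ω₀/(2π) = 5457 Hz.
Step 3 — Parallel Q: Q = R/(ω₀L) = 3470/(3.429e+04·0.00181) = 55.92.
Step 4 — Bandwidth: Δω = ω₀/Q = 613.2 rad/s; BW = Δω/(2π) = 97.59 Hz.

(a) f₀ = 5457 Hz  (b) Q = 55.92  (c) BW = 97.59 Hz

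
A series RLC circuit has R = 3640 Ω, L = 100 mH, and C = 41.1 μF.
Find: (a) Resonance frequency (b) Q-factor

Step 1 — Resonance condition Im(Z)=0 gives ω₀ = 1/√(LC).
Step 2 — ω₀ = 1/√(0.1·4.11e-05) = 493.3 rad/s.
Step 3 — f₀ = ω₀/(2π) = 78.51 Hz.
Step 4 — Series Q: Q = ω₀L/R = 493.3·0.1/3640 = 0.01355.

(a) f₀ = 78.51 Hz  (b) Q = 0.01355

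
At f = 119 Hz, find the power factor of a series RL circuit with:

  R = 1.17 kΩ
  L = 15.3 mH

Step 1 — Angular frequency: ω = 2π·f = 2π·119 = 747.7 rad/s.
Step 2 — Component impedances:
  R: Z = R = 1170 Ω
  L: Z = jωL = j·747.7·0.0153 = 0 + j11.44 Ω
Step 3 — Series combination: Z_total = R + L = 1170 + j11.44 Ω = 1170∠0.6° Ω.
Step 4 — Power factor: PF = cos(φ) = Re(Z)/|Z| = 1170/1170 = 1.
Step 5 — Type: Im(Z) = 11.44 ⇒ lagging (phase φ = 0.6°).

PF = 1 (lagging, φ = 0.6°)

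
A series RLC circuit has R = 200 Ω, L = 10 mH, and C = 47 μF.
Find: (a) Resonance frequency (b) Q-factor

Step 1 — Resonance condition Im(Z)=0 gives ω₀ = 1/√(LC).
Step 2 — ω₀ = 1/√(0.01·4.7e-05) = 1459 rad/s.
Step 3 — f₀ = ω₀/(2π) = 232.2 Hz.
Step 4 — Series Q: Q = ω₀L/R = 1459·0.01/200 = 0.07293.

(a) f₀ = 232.2 Hz  (b) Q = 0.07293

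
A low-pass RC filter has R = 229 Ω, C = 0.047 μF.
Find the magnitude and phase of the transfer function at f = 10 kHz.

Step 1 — Angular frequency: ω = 2π·1e+04 = 6.283e+04 rad/s.
Step 2 — Transfer function: H(jω) = 1/(1 + jωRC).
Step 3 — Denominator: 1 + jωRC = 1 + j·6.283e+04·229·4.7e-08 = 1 + j0.6763.
Step 4 — H = 0.6862 - j0.464.
Step 5 — Magnitude: |H| = 0.8284 (-1.6 dB); phase: φ = -34.1°.

|H| = 0.8284 (-1.6 dB), φ = -34.1°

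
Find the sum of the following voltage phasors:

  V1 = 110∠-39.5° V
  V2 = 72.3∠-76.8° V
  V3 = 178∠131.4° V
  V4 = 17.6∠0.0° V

Step 1 — Convert each phasor to rectangular form:
  V1 = 110·(cos(-39.5°) + j·sin(-39.5°)) = 84.88 - j69.97 V
  V2 = 72.3·(cos(-76.8°) + j·sin(-76.8°)) = 16.51 - j70.39 V
  V3 = 178·(cos(131.4°) + j·sin(131.4°)) = -117.7 + j133.5 V
  V4 = 17.6·(cos(0.0°) + j·sin(0.0°)) = 17.6 V
Step 2 — Sum components: V_total = 1.275 - j6.839 V.
Step 3 — Convert to polar: |V_total| = 6.956 V, ∠V_total = -79.4°.

V_total = 6.956∠-79.4° V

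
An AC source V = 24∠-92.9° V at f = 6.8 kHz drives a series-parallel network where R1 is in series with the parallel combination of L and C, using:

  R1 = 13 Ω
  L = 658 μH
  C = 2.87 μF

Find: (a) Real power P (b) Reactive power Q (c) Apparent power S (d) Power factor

Step 1 — Angular frequency: ω = 2π·f = 2π·6800 = 4.273e+04 rad/s.
Step 2 — Component impedances:
  R1: Z = R = 13 Ω
  L: Z = jωL = j·4.273e+04·0.000658 = 0 + j28.11 Ω
  C: Z = 1/(jωC) = -j/(ω·C) = 0 - j8.155 Ω
Step 3 — Parallel branch: L || C = 1/(1/L + 1/C) = 0 - j11.49 Ω.
Step 4 — Series with R1: Z_total = R1 + (L || C) = 13 - j11.49 Ω = 17.35∠-41.5° Ω.
Step 5 — Source phasor: V = 24∠-92.9° V = -1.214 - j23.97 V.
Step 6 — Current: I = V / Z = 0.8624 - j1.082 A = 1.383∠-51.4° A.
Step 7 — Complex power: S = V·I* = 24.88 - j21.99 VA.
Step 8 — Real power: P = Re(S) = 24.88 W.
Step 9 — Reactive power: Q = Im(S) = -21.99 VAR.
Step 10 — Apparent power: |S| = 33.2 VA.
Step 11 — Power factor: PF = P/|S| = 0.7494 (leading).

(a) P = 24.88 W  (b) Q = -21.99 VAR  (c) S = 33.2 VA  (d) PF = 0.7494 (leading)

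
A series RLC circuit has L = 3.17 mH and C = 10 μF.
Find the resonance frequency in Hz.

Step 1 — Resonance condition Im(Z)=0 gives ω₀ = 1/√(LC).
Step 2 — ω₀ = 1/√(0.00317·1e-05) = 5617 rad/s.
Step 3 — f₀ = ω₀/(2π) = 893.9 Hz.

f₀ = 893.9 Hz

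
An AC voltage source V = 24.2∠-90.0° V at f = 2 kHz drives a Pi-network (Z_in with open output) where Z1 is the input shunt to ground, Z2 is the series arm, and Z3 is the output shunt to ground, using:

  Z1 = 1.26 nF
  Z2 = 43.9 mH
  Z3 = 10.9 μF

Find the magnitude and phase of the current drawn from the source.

Step 1 — Angular frequency: ω = 2π·f = 2π·2000 = 1.257e+04 rad/s.
Step 2 — Component impedances:
  Z1: Z = 1/(jωC) = -j/(ω·C) = 0 - j6.316e+04 Ω
  Z2: Z = jωL = j·1.257e+04·0.0439 = 0 + j551.7 Ω
  Z3: Z = 1/(jωC) = -j/(ω·C) = 0 - j7.301 Ω
Step 3 — With open output, the series arm Z2 and the output shunt Z3 appear in series to ground: Z2 + Z3 = 0 + j544.4 Ω.
Step 4 — Parallel with input shunt Z1: Z_in = Z1 || (Z2 + Z3) = 0 + j549.1 Ω = 549.1∠90.0° Ω.
Step 5 — Source phasor: V = 24.2∠-90.0° V = 0 - j24.2 V.
Step 6 — Ohm's law: I = V / Z_total = (0 - j24.2) / (0 + j549.1) = -0.04407 A.
Step 7 — Convert to polar: |I| = 0.04407 A, ∠I = -180.0°.

I = 0.04407∠-180.0° A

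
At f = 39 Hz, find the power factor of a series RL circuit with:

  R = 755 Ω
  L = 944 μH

Step 1 — Angular frequency: ω = 2π·f = 2π·39 = 245 rad/s.
Step 2 — Component impedances:
  R: Z = R = 755 Ω
  L: Z = jωL = j·245·0.000944 = 0 + j0.2313 Ω
Step 3 — Series combination: Z_total = R + L = 755 + j0.2313 Ω = 755∠0.0° Ω.
Step 4 — Power factor: PF = cos(φ) = Re(Z)/|Z| = 755/755 = 1.
Step 5 — Type: Im(Z) = 0.2313 ⇒ lagging (phase φ = 0.0°).

PF = 1 (lagging, φ = 0.0°)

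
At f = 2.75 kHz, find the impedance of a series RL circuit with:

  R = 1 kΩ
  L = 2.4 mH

Step 1 — Angular frequency: ω = 2π·f = 2π·2750 = 1.728e+04 rad/s.
Step 2 — Component impedances:
  R: Z = R = 1000 Ω
  L: Z = jωL = j·1.728e+04·0.0024 = 0 + j41.47 Ω
Step 3 — Series combination: Z_total = R + L = 1000 + j41.47 Ω = 1001∠2.4° Ω.

Z = 1000 + j41.47 Ω = 1001∠2.4° Ω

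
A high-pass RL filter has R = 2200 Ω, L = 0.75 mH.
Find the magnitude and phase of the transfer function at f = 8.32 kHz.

Step 1 — Angular frequency: ω = 2π·8320 = 5.228e+04 rad/s.
Step 2 — Transfer function: H(jω) = jωL/(R + jωL).
Step 3 — Numerator jωL = j·39.21; denominator R + jωL = 2200 + j39.21.
Step 4 — H = 0.0003175 + j0.01782.
Step 5 — Magnitude: |H| = 0.01782 (-35.0 dB); phase: φ = 89.0°.

|H| = 0.01782 (-35.0 dB), φ = 89.0°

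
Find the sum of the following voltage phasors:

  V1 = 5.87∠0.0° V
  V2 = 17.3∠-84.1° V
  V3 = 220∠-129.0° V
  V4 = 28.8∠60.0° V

Step 1 — Convert each phasor to rectangular form:
  V1 = 5.87·(cos(0.0°) + j·sin(0.0°)) = 5.87 V
  V2 = 17.3·(cos(-84.1°) + j·sin(-84.1°)) = 1.778 - j17.21 V
  V3 = 220·(cos(-129.0°) + j·sin(-129.0°)) = -138.5 - j171 V
  V4 = 28.8·(cos(60.0°) + j·sin(60.0°)) = 14.4 + j24.94 V
Step 2 — Sum components: V_total = -116.4 - j163.2 V.
Step 3 — Convert to polar: |V_total| = 200.5 V, ∠V_total = -125.5°.

V_total = 200.5∠-125.5° V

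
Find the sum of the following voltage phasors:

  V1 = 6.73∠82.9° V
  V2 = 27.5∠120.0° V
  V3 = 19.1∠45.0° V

Step 1 — Convert each phasor to rectangular form:
  V1 = 6.73·(cos(82.9°) + j·sin(82.9°)) = 0.8318 + j6.678 V
  V2 = 27.5·(cos(120.0°) + j·sin(120.0°)) = -13.75 + j23.82 V
  V3 = 19.1·(cos(45.0°) + j·sin(45.0°)) = 13.51 + j13.51 V
Step 2 — Sum components: V_total = 0.5876 + j44 V.
Step 3 — Convert to polar: |V_total| = 44 V, ∠V_total = 89.2°.

V_total = 44∠89.2° V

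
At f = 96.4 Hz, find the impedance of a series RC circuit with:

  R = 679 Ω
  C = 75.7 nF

Step 1 — Angular frequency: ω = 2π·f = 2π·96.4 = 605.7 rad/s.
Step 2 — Component impedances:
  R: Z = R = 679 Ω
  C: Z = 1/(jωC) = -j/(ω·C) = 0 - j2.181e+04 Ω
Step 3 — Series combination: Z_total = R + C = 679 - j2.181e+04 Ω = 2.182e+04∠-88.2° Ω.

Z = 679 - j2.181e+04 Ω = 2.182e+04∠-88.2° Ω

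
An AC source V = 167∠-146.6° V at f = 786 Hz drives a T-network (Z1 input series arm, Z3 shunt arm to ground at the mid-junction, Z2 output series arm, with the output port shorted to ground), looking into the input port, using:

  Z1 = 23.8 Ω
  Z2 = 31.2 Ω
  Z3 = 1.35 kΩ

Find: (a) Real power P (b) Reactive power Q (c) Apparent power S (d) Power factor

Step 1 — Angular frequency: ω = 2π·f = 2π·786 = 4939 rad/s.
Step 2 — Component impedances:
  Z1: Z = R = 23.8 Ω
  Z2: Z = R = 31.2 Ω
  Z3: Z = R = 1350 Ω
Step 3 — With the output port shorted to ground, the output series arm Z2 runs from the junction to ground; the shunt arm Z3 also runs from the junction to ground. They appear in parallel: Z3 || Z2 = 30.5 Ω.
Step 4 — Series with input arm Z1: Z_in = Z1 + (Z3 || Z2) = 54.3 Ω = 54.3∠0.0° Ω.
Step 5 — Source phasor: V = 167∠-146.6° V = -139.4 - j91.93 V.
Step 6 — Current: I = V / Z = -2.568 - j1.693 A = 3.076∠-146.6° A.
Step 7 — Complex power: S = V·I* = 513.7 VA.
Step 8 — Real power: P = Re(S) = 513.7 W.
Step 9 — Reactive power: Q = Im(S) = 0 VAR.
Step 10 — Apparent power: |S| = 513.7 VA.
Step 11 — Power factor: PF = P/|S| = 1 (unity).

(a) P = 513.7 W  (b) Q = 0 VAR  (c) S = 513.7 VA  (d) PF = 1 (unity)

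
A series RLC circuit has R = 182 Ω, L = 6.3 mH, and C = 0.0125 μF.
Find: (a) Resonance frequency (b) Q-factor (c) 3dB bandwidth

Step 1 — Resonance: ω₀ = 1/√(LC) = 1/√(0.0063·1.25e-08) = 1.127e+05 rad/s.
Step 2 — f₀ = ω₀/(2π) = 1.793e+04 Hz.
Step 3 — Series Q: Q = ω₀L/R = 1.127e+05·0.0063/182 = 3.901.
Step 4 — Bandwidth: Δω = ω₀/Q = 2.889e+04 rad/s; BW = Δω/(2π) = 4598 Hz.

(a) f₀ = 1.793e+04 Hz  (b) Q = 3.901  (c) BW = 4598 Hz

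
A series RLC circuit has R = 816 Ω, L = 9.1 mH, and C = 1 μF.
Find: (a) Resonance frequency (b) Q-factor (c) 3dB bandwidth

Step 1 — Resonance: ω₀ = 1/√(LC) = 1/√(0.0091·1e-06) = 1.048e+04 rad/s.
Step 2 — f₀ = ω₀/(2π) = 1668 Hz.
Step 3 — Series Q: Q = ω₀L/R = 1.048e+04·0.0091/816 = 0.1169.
Step 4 — Bandwidth: Δω = ω₀/Q = 8.967e+04 rad/s; BW = Δω/(2π) = 1.427e+04 Hz.

(a) f₀ = 1668 Hz  (b) Q = 0.1169  (c) BW = 1.427e+04 Hz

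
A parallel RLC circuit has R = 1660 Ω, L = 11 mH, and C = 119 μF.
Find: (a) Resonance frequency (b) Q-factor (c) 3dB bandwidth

Step 1 — Resonance: ω₀ = 1/√(LC) = 1/√(0.011·0.000119) = 874 rad/s.
Step 2 — f₀ = ω₀/(2π) = 139.1 Hz.
Step 3 — Parallel Q: Q = R/(ω₀L) = 1660/(874·0.011) = 172.7.
Step 4 — Bandwidth: Δω = ω₀/Q = 5.062 rad/s; BW = Δω/(2π) = 0.8057 Hz.

(a) f₀ = 139.1 Hz  (b) Q = 172.7  (c) BW = 0.8057 Hz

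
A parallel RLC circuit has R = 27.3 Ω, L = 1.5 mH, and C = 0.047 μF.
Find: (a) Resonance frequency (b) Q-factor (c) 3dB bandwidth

Step 1 — Resonance: ω₀ = 1/√(LC) = 1/√(0.0015·4.7e-08) = 1.191e+05 rad/s.
Step 2 — f₀ = ω₀/(2π) = 1.896e+04 Hz.
Step 3 — Parallel Q: Q = R/(ω₀L) = 27.3/(1.191e+05·0.0015) = 0.1528.
Step 4 — Bandwidth: Δω = ω₀/Q = 7.794e+05 rad/s; BW = Δω/(2π) = 1.24e+05 Hz.

(a) f₀ = 1.896e+04 Hz  (b) Q = 0.1528  (c) BW = 1.24e+05 Hz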